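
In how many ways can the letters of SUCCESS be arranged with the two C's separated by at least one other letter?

Total arrangements of SUCCESS: 7!/(3!·2!) = 420.
Arrangements with the C's together: treat CC as one letter, giving (6)!/(3!) = 120.
Hence 420 − 120 = 300.

300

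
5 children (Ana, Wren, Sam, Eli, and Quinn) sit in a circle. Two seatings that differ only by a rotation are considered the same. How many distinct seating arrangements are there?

Around a circle, 5 distinct people have 5!/5 = (4)! = 24 rotationally distinct seatings.

24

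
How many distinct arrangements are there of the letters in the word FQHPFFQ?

420

FQHPFFQ has 7 letters with F appearing 3 times and Q appearing twice.
Dividing 7! = 5040 by 3!·2! = 12 for the repeated letters gives 420.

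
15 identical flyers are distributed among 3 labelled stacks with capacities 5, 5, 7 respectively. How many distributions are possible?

6

By stars and bars, unrestricted non-negative solutions to x_1+…+x_3 = 15 number C(15+2,2) = 136.
Subtract solutions that violate a single cap (substitute x_i' = x_i − (cap_i+1)): x_1 ≥ 6 gives C(11,2) = 55; x_2 ≥ 6 gives C(11,2) = 55; x_3 ≥ 8 gives C(9,2) = 36. Together 146.
Add back pairs where two caps are both exceeded: 10 + 3 + 3 = 16.
By inclusion–exclusion the count is 136 − 146 + 16 = 6.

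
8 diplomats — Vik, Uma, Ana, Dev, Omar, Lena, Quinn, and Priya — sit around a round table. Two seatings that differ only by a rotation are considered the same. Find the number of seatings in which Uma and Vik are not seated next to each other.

3600

Without the restriction there are (7)! = 5040 seatings.
Seatings with Uma beside Vik: treat them as a block with 2 internal orders, giving 2 × (6)! = 1440.
Subtracting, 5040 − 1440 = 3600.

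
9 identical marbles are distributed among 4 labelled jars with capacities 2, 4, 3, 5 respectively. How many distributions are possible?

Ignoring the caps, the number of non-negative solutions to x_1+…+x_4 = 9 is C(12,3) = 220.
Subtract solutions that violate a single cap (substitute x_i' = x_i − (cap_i+1)): x_1 ≥ 3 gives C(9,3) = 84; x_2 ≥ 5 gives C(7,3) = 35; x_3 ≥ 4 gives C(8,3) = 56; x_4 ≥ 6 gives C(6,3) = 20. Together 195.
Add back pairs where two caps are both exceeded: 4 + 10 + 1 + 1 + 0 + 0 = 16.
By inclusion–exclusion the count is 220 − 195 + 16 = 41.

41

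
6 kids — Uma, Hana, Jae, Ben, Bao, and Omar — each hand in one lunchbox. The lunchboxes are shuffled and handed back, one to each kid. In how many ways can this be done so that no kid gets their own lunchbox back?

265

This is the derangement count D_6: permutations of 6 items with no fixed point.
By inclusion–exclusion this is Σ_{j=0}^{6} (−1)^j C(6,j)·(6−j)!.
Computing: 720 − 720 + 360 − 120 + 30 − 6 + 1 = 265.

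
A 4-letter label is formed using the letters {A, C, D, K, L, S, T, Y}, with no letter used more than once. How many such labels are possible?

This is a permutation of 4 out of 8: P(8,4) = 8!/4!.
That product is 8 × 7 × 6 × 5 = 1680.

1680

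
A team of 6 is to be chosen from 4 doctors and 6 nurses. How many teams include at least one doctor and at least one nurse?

209

Total 6-person selections from all 10: C(10,6) = 210.
Selections missing a whole group: no doctors → C(6,6) = 1; no nurses → C(4,6) = 0.
Both groups omitted at once is impossible, so 210 − 1 = 209.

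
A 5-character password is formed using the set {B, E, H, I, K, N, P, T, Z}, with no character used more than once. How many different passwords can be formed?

Choose and order 5 of the 9 symbols: the first character has 9 options, the next 8, and so on down to 5.
9 × 8 × 7 × 6 × 5 = 15120.

15120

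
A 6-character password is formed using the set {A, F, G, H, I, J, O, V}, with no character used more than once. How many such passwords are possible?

20160

With no repetition, fill the 6 characters in order: 8 choices, then 7, down to 3.
That product is 8 × 7 × 6 × 5 × 4 × 3 = 20160.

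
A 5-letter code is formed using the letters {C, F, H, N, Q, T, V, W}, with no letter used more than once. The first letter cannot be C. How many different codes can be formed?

The first letter has 8−1 = 7 choices (anything except C).
The remaining 4 letters are filled from the other 7 symbols without repetition: 7 × 6 × 5 × 4 = 840.
Total: 7 × 840 = 5880.

5880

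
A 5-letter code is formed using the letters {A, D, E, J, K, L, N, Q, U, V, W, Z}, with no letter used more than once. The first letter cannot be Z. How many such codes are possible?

87120

The first letter has 12−1 = 11 choices (anything except Z).
The remaining 4 letters are filled from the other 11 symbols without repetition: 11 × 10 × 9 × 8 = 7920.
Total: 11 × 7920 = 87120.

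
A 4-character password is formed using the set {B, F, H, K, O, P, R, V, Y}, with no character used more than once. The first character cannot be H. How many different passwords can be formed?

The first character has 9−1 = 8 choices (anything except H).
The remaining 3 characters are filled from the other 8 symbols without repetition: 8 × 7 × 6 = 336.
Total: 8 × 336 = 2688.

2688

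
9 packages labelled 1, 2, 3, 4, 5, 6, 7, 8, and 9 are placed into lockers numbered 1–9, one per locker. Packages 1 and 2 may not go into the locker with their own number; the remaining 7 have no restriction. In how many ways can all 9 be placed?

Let Aᵢ (for i ∈ {1, 2}) be the placements that put package i in its forbidden locker. Any j of these fix j positions, leaving (9−j)! ways to fill the rest, and there are C(2,j) ways to pick which j.
By inclusion–exclusion, the number of valid placements is Σ_{j=0}^{2} (−1)^j C(2,j)·(9−j)!.
Computing: 362880 − 80640 + 5040 = 287280.

287280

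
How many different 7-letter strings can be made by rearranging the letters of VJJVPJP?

210

VJJVPJP has 7 letters with J appearing 3 times, P appearing twice, and V appearing twice.
So there are 7! / (3!·2!·2!) = 210 distinguishable arrangements.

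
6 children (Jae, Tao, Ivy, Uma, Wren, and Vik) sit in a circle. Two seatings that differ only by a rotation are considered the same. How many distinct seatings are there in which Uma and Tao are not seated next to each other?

72

Without the restriction there are (5)! = 120 seatings.
Seatings with Uma beside Tao: treat them as a block with 2 internal orders, giving 2 × (4)! = 48.
Subtracting, 120 − 48 = 72.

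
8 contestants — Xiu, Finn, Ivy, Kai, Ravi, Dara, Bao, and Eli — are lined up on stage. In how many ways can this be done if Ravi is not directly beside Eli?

There are 8! = 40320 arrangements in all. If Ravi and Eli are adjacent, merging them into one block gives 2·(7)! = 10080 arrangements.
Complementary counting: 40320 − 10080 = 30240.

30240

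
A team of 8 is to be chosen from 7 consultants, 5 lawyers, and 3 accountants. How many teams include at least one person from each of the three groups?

5894

Unrestricted: C(15,8) = 6435 ways to pick any 8 of the 15.
Subtract selections that omit an entire group: no consultants → C(8,8) = 1; no lawyers → C(10,8) = 45; no accountants → C(12,8) = 495.
Add back selections omitting two groups (i.e. drawn from a single group): C(7,8) + C(5,8) + C(3,8) = 0.
By inclusion–exclusion: 6435 − 541 + 0 = 5894.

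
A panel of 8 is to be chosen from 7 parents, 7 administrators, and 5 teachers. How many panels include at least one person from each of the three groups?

71589

Total 8-person selections from all 19: C(19,8) = 75582.
Selections missing a whole group: no parents → C(12,8) = 495; no administrators → C(12,8) = 495; no teachers → C(14,8) = 3003.
Add back selections omitting two groups (i.e. drawn from a single group): C(7,8) + C(7,8) + C(5,8) = 0.
By inclusion–exclusion: 75582 − 3993 + 0 = 71589.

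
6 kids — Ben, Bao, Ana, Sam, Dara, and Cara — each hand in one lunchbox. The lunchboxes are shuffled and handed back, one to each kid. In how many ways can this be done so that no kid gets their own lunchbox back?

This is the derangement count D_6: permutations of 6 items with no fixed point.
By inclusion–exclusion this is Σ_{j=0}^{6} (−1)^j C(6,j)·(6−j)!.
Computing: 720 − 720 + 360 − 120 + 30 − 6 + 1 = 265.

265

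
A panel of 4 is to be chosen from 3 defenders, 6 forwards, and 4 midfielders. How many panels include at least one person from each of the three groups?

360

With no constraint there are C(13,4) = 715 possible selections.
Subtract selections that omit an entire group: no defenders → C(10,4) = 210; no forwards → C(7,4) = 35; no midfielders → C(9,4) = 126.
Add back selections omitting two groups (i.e. drawn from a single group): C(3,4) + C(6,4) + C(4,4) = 16.
By inclusion–exclusion: 715 − 371 + 16 = 360.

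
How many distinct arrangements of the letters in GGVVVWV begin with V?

60

With the first slot taken by V, it remains to arrange the other 6 letters (GGVVWV).
Those 6 letters have G appearing twice and V appearing 3 times, giving (6)!/(3!·2!) = 60.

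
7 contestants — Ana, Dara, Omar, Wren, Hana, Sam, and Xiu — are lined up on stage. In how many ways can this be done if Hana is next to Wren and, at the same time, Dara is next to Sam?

480

Treat {Hana,Wren} as one block (2 orders) and {Dara,Sam} as another (2 orders).
That leaves 5 units to arrange: 2 × 2 × 5! = 4 × 120 = 480.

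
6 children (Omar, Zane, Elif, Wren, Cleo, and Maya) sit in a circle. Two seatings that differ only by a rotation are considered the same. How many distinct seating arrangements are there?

120

Seat Omar anywhere (absorbing the rotational symmetry), then permute the other 5: (5)! = 120.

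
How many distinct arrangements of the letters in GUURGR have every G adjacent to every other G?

30

Treat the 2 copies of G as a single block. The multiset to arrange is then {GG, R, R, U, U}, 5 items in all.
That gives (5)!/(2!·2!) = 30 arrangements.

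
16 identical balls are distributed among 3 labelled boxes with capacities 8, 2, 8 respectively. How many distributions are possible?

6

Without the upper bounds there are C(18,2) = 153 ways to split 16 among 3 boxes.
Subtract solutions that violate a single cap (substitute x_i' = x_i − (cap_i+1)): x_1 ≥ 9 gives C(9,2) = 36; x_2 ≥ 3 gives C(15,2) = 105; x_3 ≥ 9 gives C(9,2) = 36. Together 177.
Add back pairs where two caps are both exceeded: 15 + 0 + 15 = 30.
By inclusion–exclusion the count is 153 − 177 + 30 = 6.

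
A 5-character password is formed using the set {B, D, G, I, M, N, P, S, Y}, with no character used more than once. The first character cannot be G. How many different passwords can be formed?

13440

The first character has 9−1 = 8 choices (anything except G).
The remaining 4 characters are filled from the other 8 symbols without repetition: 8 × 7 × 6 × 5 = 1680.
Total: 8 × 1680 = 13440.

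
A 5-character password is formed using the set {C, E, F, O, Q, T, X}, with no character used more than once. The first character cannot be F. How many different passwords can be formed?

2160

The first character has 7−1 = 6 choices (anything except F).
The remaining 4 characters are filled from the other 6 symbols without repetition: 6 × 5 × 4 × 3 = 360.
Total: 6 × 360 = 2160.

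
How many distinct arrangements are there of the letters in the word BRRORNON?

1680

BRRORNON has 8 letters with N appearing twice, O appearing twice, and R appearing 3 times.
The number of distinct arrangements is 8!/(3!·2!·2!) = 40320/24 = 1680.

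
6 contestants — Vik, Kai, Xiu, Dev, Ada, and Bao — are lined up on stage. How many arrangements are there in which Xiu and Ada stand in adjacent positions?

Place the 4 others and the Xiu-Ada pair as 5 objects in a line; the pair has 2 internal arrangements.
So the count is 2·(5)! = 240.

240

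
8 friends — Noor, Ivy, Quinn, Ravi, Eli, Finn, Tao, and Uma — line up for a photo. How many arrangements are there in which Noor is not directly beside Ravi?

30240

Of the 8! = 40320 arrangements, those with Noor and Ravi adjacent number 2 × 7! = 10080 (treat the pair as a block with 2 internal orders).
Complementary counting: 40320 − 10080 = 30240.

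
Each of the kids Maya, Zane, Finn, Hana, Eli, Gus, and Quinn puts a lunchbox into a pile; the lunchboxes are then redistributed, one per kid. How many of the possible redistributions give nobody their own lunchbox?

This is the derangement count D_7: permutations of 7 items with no fixed point.
By inclusion–exclusion this is Σ_{j=0}^{7} (−1)^j C(7,j)·(7−j)!.
Computing: 5040 − 5040 + 2520 − 840 + 210 − 42 + 7 − 1 = 1854.

1854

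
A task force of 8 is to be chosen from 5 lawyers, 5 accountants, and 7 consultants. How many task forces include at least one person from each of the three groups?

23275

Unrestricted: C(17,8) = 24310 ways to pick any 8 of the 17.
Subtract selections that omit an entire group: no lawyers → C(12,8) = 495; no accountants → C(12,8) = 495; no consultants → C(10,8) = 45.
Add back selections omitting two groups (i.e. drawn from a single group): C(5,8) + C(5,8) + C(7,8) = 0.
By inclusion–exclusion: 24310 − 1035 + 0 = 23275.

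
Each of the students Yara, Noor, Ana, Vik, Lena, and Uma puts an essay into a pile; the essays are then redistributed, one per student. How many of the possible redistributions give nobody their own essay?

Let Aᵢ be the assignments in which student i gets their own essay. We want the size of the complement of A₁∪…∪A_6.
By inclusion–exclusion this is Σ_{j=0}^{6} (−1)^j C(6,j)·(6−j)!.
Computing: 720 − 720 + 360 − 120 + 30 − 6 + 1 = 265.

265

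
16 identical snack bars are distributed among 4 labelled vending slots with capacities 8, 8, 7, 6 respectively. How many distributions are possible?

By stars and bars, unrestricted non-negative solutions to x_1+…+x_4 = 16 number C(16+3,3) = 969.
Subtract solutions that violate a single cap (substitute x_i' = x_i − (cap_i+1)): x_1 ≥ 9 gives C(10,3) = 120; x_2 ≥ 9 gives C(10,3) = 120; x_3 ≥ 8 gives C(11,3) = 165; x_4 ≥ 7 gives C(12,3) = 220. Together 625.
Add back pairs where two caps are both exceeded: 0 + 0 + 1 + 0 + 1 + 4 = 6.
By inclusion–exclusion the count is 969 − 625 + 6 = 350.

350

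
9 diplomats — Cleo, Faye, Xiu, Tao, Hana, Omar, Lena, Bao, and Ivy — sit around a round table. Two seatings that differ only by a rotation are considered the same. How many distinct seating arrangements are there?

40320

Around a circle, 9 distinct people have 9!/9 = (8)! = 40320 rotationally distinct seatings.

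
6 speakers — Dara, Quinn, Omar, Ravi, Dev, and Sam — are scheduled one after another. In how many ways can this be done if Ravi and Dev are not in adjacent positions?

480

There are 6! = 720 arrangements in all. If Ravi and Dev are adjacent, merging them into one block gives 2·(5)! = 240 arrangements.
Complementary counting: 720 − 240 = 480.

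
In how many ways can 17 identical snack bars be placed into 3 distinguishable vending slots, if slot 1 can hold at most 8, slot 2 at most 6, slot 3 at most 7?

15

Ignoring the caps, the number of non-negative solutions to x_1+…+x_3 = 17 is C(19,2) = 171.
Subtract solutions that violate a single cap (substitute x_i' = x_i − (cap_i+1)): x_1 ≥ 9 gives C(10,2) = 45; x_2 ≥ 7 gives C(12,2) = 66; x_3 ≥ 8 gives C(11,2) = 55. Together 166.
Add back pairs where two caps are both exceeded: 3 + 1 + 6 = 10.
By inclusion–exclusion the count is 171 − 166 + 10 = 15.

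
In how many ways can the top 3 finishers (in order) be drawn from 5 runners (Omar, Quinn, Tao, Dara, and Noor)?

60

There are 5 choices for 1st place, 4 for 2nd, and 3 for 3rd.
That gives 5 × 4 × 3 = 60.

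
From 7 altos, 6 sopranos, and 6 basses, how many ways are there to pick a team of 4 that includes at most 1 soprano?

Split by how many sopranos are chosen (0 through 1).
Sum: C(6,0)·C(13,4) + C(6,1)·C(13,3) = 715 + 1716 = 2431.

2431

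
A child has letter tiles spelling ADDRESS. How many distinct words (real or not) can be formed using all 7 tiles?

Letter multiplicities in ADDRESS: A×1, D×2, E×1, R×1, S×2.
The number of distinct arrangements is 7!/(2!·2!) = 5040/4 = 1260.

1260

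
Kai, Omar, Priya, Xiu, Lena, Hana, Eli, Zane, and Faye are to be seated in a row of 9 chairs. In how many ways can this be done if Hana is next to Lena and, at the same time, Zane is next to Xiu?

Treat {Hana,Lena} as one block (2 orders) and {Zane,Xiu} as another (2 orders).
That leaves 7 units to arrange: 2 × 2 × 7! = 4 × 5040 = 20160.

20160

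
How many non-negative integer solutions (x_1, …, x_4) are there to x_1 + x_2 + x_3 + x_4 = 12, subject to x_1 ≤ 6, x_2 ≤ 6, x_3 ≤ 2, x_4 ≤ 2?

By stars and bars, unrestricted non-negative solutions to x_1+…+x_4 = 12 number C(12+3,3) = 455.
Subtract solutions that violate a single cap (substitute x_i' = x_i − (cap_i+1)): x_1 ≥ 7 gives C(8,3) = 56; x_2 ≥ 7 gives C(8,3) = 56; x_3 ≥ 3 gives C(12,3) = 220; x_4 ≥ 3 gives C(12,3) = 220. Together 552.
Add back pairs where two caps are both exceeded: 0 + 10 + 10 + 10 + 10 + 84 = 124.
By inclusion–exclusion the count is 455 − 552 + 124 = 27.

27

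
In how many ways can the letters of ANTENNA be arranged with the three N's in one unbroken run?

Treat the 3 copies of N as a single block. The multiset to arrange is then {NNN, A, A, E, T}, 5 items in all.
That gives (5)!/(2!) = 60 arrangements.

60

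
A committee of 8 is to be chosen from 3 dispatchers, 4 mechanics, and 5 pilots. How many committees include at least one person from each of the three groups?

485

Total 8-person selections from all 12: C(12,8) = 495.
Selections missing a whole group: no dispatchers → C(9,8) = 9; no mechanics → C(8,8) = 1; no pilots → C(7,8) = 0.
Add back selections omitting two groups (i.e. drawn from a single group): C(3,8) + C(4,8) + C(5,8) = 0.
By inclusion–exclusion: 495 − 10 + 0 = 485.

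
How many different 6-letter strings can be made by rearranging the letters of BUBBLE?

The 6 letters of BUBBLE have repeats: B appearing 3 times.
Dividing 6! = 720 by 3! = 6 for the repeated letters gives 120.

120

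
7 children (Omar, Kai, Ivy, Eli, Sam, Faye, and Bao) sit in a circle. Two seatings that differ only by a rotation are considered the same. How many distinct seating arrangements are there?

720

Fix one person's seat to break rotational symmetry; the remaining 6 people can be arranged in (6)! = 720 ways.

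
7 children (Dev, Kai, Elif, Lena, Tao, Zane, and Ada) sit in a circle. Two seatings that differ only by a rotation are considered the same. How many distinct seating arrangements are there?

Around a circle, 7 distinct people have 7!/7 = (6)! = 720 rotationally distinct seatings.

720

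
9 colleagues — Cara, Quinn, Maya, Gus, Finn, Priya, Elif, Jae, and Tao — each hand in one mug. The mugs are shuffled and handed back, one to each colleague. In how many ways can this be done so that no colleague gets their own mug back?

Let Aᵢ be the assignments in which colleague i gets their own mug. We want the size of the complement of A₁∪…∪A_9.
By inclusion–exclusion this is Σ_{j=0}^{9} (−1)^j C(9,j)·(9−j)!.
Computing: 362880 − 362880 + 181440 − 60480 + 15120 − 3024 + 504 − 72 + 9 − 1 = 133496.

133496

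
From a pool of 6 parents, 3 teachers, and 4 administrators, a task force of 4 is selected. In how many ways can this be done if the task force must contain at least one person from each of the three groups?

Total 4-person selections from all 13: C(13,4) = 715.
Subtract selections that omit an entire group: no parents → C(7,4) = 35; no teachers → C(10,4) = 210; no administrators → C(9,4) = 126.
Add back selections omitting two groups (i.e. drawn from a single group): C(6,4) + C(3,4) + C(4,4) = 16.
By inclusion–exclusion: 715 − 371 + 16 = 360.

360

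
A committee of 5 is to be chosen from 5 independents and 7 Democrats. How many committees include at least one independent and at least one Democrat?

770

Unrestricted: C(12,5) = 792 ways to pick any 5 of the 12.
Selections missing a whole group: no independents → C(7,5) = 21; no Democrats → C(5,5) = 1.
Both groups omitted at once is impossible, so 792 − 22 = 770.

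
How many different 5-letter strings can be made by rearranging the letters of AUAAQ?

The 5 letters of AUAAQ have repeats: A appearing 3 times.
The number of distinct arrangements is 5!/(3!) = 120/6 = 20.

20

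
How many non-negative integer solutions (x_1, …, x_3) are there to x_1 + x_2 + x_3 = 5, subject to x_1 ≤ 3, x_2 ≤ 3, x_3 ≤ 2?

Ignoring the caps, the number of non-negative solutions to x_1+…+x_3 = 5 is C(7,2) = 21.
Subtract solutions that violate a single cap (substitute x_i' = x_i − (cap_i+1)): x_1 ≥ 4 gives C(3,2) = 3; x_2 ≥ 4 gives C(3,2) = 3; x_3 ≥ 3 gives C(4,2) = 6. Together 12.
No two caps can be exceeded simultaneously, so the pair terms are all 0.
By inclusion–exclusion the count is 21 − 12 + 0 = 9.

9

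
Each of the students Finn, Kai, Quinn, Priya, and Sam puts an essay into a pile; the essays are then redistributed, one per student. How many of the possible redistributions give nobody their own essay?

This is the derangement count D_5: permutations of 5 items with no fixed point.
By inclusion–exclusion this is Σ_{j=0}^{5} (−1)^j C(5,j)·(5−j)!.
Computing: 120 − 120 + 60 − 20 + 5 − 1 = 44.

44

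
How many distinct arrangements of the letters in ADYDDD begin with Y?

Fix Y in the first position and arrange the remaining 5 letters.
Those 5 letters have D appearing 4 times, giving (5)!/(4!) = 5.

5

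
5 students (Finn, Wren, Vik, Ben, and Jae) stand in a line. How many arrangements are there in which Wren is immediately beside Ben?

48

Glue Wren and Ben into one block (2 internal orders), leaving 4 units to arrange in a row.
That gives 2 × 4! = 2 × 24 = 48.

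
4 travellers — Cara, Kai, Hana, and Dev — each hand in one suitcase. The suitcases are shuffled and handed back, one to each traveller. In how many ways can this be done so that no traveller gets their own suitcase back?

Count assignments avoiding every fixed point. For any j of the 4 travellers fixed to their own suitcase, the other 4−j can be arranged in (4−j)! ways.
By inclusion–exclusion this is Σ_{j=0}^{4} (−1)^j C(4,j)·(4−j)!.
Computing: 24 − 24 + 12 − 4 + 1 = 9.

9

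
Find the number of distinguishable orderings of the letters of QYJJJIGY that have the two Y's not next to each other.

Total arrangements of QYJJJIGY: 8!/(3!·2!) = 3360.
If the two Y's are adjacent, glue them into one block, leaving 7 items to arrange: (7)!/(3!) = 840 ways.
Subtracting, 3360 − 840 = 2520 arrangements keep the Y's apart.

2520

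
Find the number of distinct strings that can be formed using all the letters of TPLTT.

20

TPLTT has 5 letters with T appearing 3 times.
Dividing 5! = 120 by 3! = 6 for the repeated letters gives 20.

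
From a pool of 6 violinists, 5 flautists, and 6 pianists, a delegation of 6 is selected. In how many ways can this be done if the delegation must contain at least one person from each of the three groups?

10530

Unrestricted: C(17,6) = 12376 ways to pick any 6 of the 17.
Selections missing a whole group: no violinists → C(11,6) = 462; no flautists → C(12,6) = 924; no pianists → C(11,6) = 462.
Add back selections omitting two groups (i.e. drawn from a single group): C(6,6) + C(5,6) + C(6,6) = 2.
By inclusion–exclusion: 12376 − 1848 + 2 = 10530.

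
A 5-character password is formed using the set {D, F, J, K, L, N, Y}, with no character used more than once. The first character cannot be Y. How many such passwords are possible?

The first character has 7−1 = 6 choices (anything except Y).
The remaining 4 characters are filled from the other 6 symbols without repetition: 6 × 5 × 4 × 3 = 360.
Total: 6 × 360 = 2160.

2160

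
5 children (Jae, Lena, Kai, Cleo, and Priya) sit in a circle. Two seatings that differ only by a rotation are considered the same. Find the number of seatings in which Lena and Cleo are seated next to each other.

12

Glue Lena and Cleo into a block (2 internal orders). Seating 4 units around a circle gives (3)! arrangements.
So 2 × (3)! = 2 × 6 = 12.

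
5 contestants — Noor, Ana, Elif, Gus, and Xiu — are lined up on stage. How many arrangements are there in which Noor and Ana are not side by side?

Of the 5! = 120 arrangements, those with Noor and Ana adjacent number 2 × 4! = 48 (treat the pair as a block with 2 internal orders).
Complementary counting: 120 − 48 = 72.

72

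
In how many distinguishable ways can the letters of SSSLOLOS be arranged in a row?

420

The 8 letters of SSSLOLOS have repeats: L appearing twice, O appearing twice, and S appearing 4 times.
So there are 8! / (4!·2!·2!) = 420 distinguishable arrangements.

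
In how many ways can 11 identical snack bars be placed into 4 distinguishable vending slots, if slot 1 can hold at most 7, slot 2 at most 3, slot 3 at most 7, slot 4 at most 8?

By stars and bars, unrestricted non-negative solutions to x_1+…+x_4 = 11 number C(11+3,3) = 364.
Subtract solutions that violate a single cap (substitute x_i' = x_i − (cap_i+1)): x_1 ≥ 8 gives C(6,3) = 20; x_2 ≥ 4 gives C(10,3) = 120; x_3 ≥ 8 gives C(6,3) = 20; x_4 ≥ 9 gives C(5,3) = 10. Together 170.
No two caps can be exceeded simultaneously, so the pair terms are all 0.
By inclusion–exclusion the count is 364 − 170 + 0 = 194.

194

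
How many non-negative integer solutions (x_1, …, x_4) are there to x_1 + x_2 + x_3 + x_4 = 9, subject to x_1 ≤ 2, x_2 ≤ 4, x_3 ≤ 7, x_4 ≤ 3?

56

Ignoring the caps, the number of non-negative solutions to x_1+…+x_4 = 9 is C(12,3) = 220.
Subtract solutions that violate a single cap (substitute x_i' = x_i − (cap_i+1)): x_1 ≥ 3 gives C(9,3) = 84; x_2 ≥ 5 gives C(7,3) = 35; x_3 ≥ 8 gives C(4,3) = 4; x_4 ≥ 4 gives C(8,3) = 56. Together 179.
Add back pairs where two caps are both exceeded: 4 + 0 + 10 + 0 + 1 + 0 = 15.
By inclusion–exclusion the count is 220 − 179 + 15 = 56.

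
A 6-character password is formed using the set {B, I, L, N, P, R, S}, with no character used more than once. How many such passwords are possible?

This is a permutation of 6 out of 7: P(7,6) = 7!/1!.
7 × 6 × 5 × 4 × 3 × 2 = 5040.

5040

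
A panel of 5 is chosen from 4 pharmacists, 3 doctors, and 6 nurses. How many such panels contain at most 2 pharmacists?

1134

Split by how many pharmacists are chosen (0 through 2).
Sum: C(4,0)·C(9,5) + C(4,1)·C(9,4) + C(4,2)·C(9,3) = 126 + 504 + 504 = 1134.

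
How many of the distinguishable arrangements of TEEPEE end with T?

With the last slot taken by T, it remains to arrange the other 5 letters (EEPEE).
Those 5 letters have E appearing 4 times, giving (5)!/(4!) = 5.

5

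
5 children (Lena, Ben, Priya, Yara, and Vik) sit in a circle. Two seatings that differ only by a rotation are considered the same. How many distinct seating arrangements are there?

24

Around a circle, 5 distinct people have 5!/5 = (4)! = 24 rotationally distinct seatings.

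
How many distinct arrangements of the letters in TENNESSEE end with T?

420

Fix T in the last position and arrange the remaining 8 letters.
Those 8 letters have E appearing 4 times, N appearing twice, and S appearing twice, giving (8)!/(4!·2!·2!) = 420.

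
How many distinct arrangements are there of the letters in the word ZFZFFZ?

The 6 letters of ZFZFFZ have repeats: F appearing 3 times and Z appearing 3 times.
Dividing 6! = 720 by 3!·3! = 36 for the repeated letters gives 20.

20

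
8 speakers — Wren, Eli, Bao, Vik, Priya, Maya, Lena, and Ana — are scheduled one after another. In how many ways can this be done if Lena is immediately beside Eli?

10080

Place the 6 others and the Lena-Eli pair as 7 objects in a line; the pair has 2 internal arrangements.
That gives 2 × 7! = 2 × 5040 = 10080.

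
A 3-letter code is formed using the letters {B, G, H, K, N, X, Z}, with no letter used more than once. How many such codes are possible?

This is a permutation of 3 out of 7: P(7,3) = 7!/4!.
That product is 7 × 6 × 5 = 210.

210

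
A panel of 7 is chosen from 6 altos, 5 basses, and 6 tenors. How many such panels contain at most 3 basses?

Split by how many basses are chosen (0 through 3).
Sum: C(5,0)·C(12,7) + C(5,1)·C(12,6) + C(5,2)·C(12,5) + C(5,3)·C(12,4) = 792 + 4620 + 7920 + 4950 = 18282.

18282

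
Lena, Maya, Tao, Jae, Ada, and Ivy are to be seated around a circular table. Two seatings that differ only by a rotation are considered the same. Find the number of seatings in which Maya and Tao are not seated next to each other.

72

All circular seatings of 6 people number (5)! = 120.
Seatings with Maya beside Tao: treat them as a block with 2 internal orders, giving 2 × (4)! = 48.
Subtracting, 120 − 48 = 72.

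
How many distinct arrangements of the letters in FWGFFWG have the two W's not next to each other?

There are 7!/(3!·2!·2!) = 210 arrangements of FWGFFWG in total.
Arrangements with the W's together: treat WW as one letter, giving (6)!/(3!·2!) = 60.
Subtracting, 210 − 60 = 150 arrangements keep the W's apart.

150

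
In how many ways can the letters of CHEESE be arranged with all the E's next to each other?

Treat the 3 copies of E as a single block. The multiset to arrange is then {EEE, C, H, S}, 4 items in all.
All 4 items are distinct, so there are (4)! = 24 arrangements.

24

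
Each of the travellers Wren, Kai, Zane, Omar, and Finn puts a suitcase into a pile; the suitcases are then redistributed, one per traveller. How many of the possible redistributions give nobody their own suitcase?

This is the derangement count D_5: permutations of 5 items with no fixed point.
By inclusion–exclusion this is Σ_{j=0}^{5} (−1)^j C(5,j)·(5−j)!.
Computing: 120 − 120 + 60 − 20 + 5 − 1 = 44.

44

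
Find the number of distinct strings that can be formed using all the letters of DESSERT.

The 7 letters of DESSERT have repeats: E appearing twice and S appearing twice.
So there are 7! / (2!·2!) = 1260 distinguishable arrangements.

1260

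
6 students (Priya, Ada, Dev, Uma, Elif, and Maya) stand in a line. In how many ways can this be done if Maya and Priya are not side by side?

480

Of the 6! = 720 arrangements, those with Maya and Priya adjacent number 2 × 5! = 240 (treat the pair as a block with 2 internal orders).
Complementary counting: 720 − 240 = 480.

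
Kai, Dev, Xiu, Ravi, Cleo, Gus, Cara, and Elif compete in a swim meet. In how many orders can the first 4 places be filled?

This is an ordered selection of 4 from 8: P(8,4).
That gives 8 × 7 × 6 × 5 = 1680.

1680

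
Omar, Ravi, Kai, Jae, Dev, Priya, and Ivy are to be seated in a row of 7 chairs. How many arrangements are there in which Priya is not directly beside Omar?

Of the 7! = 5040 arrangements, those with Priya and Omar adjacent number 2 × 6! = 1440 (treat the pair as a block with 2 internal orders).
So 5040 − 1440 = 3600 arrangements keep them apart.

3600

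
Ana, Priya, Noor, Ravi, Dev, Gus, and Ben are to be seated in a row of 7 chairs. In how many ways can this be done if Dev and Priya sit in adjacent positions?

1440

Place the 5 others and the Dev-Priya pair as 6 objects in a line; the pair has 2 internal arrangements.
That gives 2 × 6! = 2 × 720 = 1440.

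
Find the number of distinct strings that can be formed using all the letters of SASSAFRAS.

Letter multiplicities in SASSAFRAS: A×3, F×1, R×1, S×4.
So there are 9! / (4!·3!) = 2520 distinguishable arrangements.

2520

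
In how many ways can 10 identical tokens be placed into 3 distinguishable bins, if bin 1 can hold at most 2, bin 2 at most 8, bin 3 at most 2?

6

By stars and bars, unrestricted non-negative solutions to x_1+…+x_3 = 10 number C(10+2,2) = 66.
Subtract solutions that violate a single cap (substitute x_i' = x_i − (cap_i+1)): x_1 ≥ 3 gives C(9,2) = 36; x_2 ≥ 9 gives C(3,2) = 3; x_3 ≥ 3 gives C(9,2) = 36. Together 75.
Add back pairs where two caps are both exceeded: 0 + 15 + 0 = 15.
By inclusion–exclusion the count is 66 − 75 + 15 = 6.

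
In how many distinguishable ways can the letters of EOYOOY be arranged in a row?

EOYOOY has 6 letters with O appearing 3 times and Y appearing twice.
So there are 6! / (3!·2!) = 60 distinguishable arrangements.

60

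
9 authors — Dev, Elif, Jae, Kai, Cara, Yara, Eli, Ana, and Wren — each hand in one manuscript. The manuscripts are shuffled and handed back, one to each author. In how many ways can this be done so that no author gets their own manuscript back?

Count assignments avoiding every fixed point. For any j of the 9 authors fixed to their own manuscript, the other 9−j can be arranged in (9−j)! ways.
By inclusion–exclusion this is Σ_{j=0}^{9} (−1)^j C(9,j)·(9−j)!.
Computing: 362880 − 362880 + 181440 − 60480 + 15120 − 3024 + 504 − 72 + 9 − 1 = 133496.

133496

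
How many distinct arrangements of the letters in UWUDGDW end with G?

Fix G in the last position and arrange the remaining 6 letters.
Those 6 letters have D appearing twice, U appearing twice, and W appearing twice, giving (6)!/(2!·2!·2!) = 90.

90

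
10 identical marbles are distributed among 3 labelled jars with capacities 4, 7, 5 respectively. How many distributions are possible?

By stars and bars, unrestricted non-negative solutions to x_1+…+x_3 = 10 number C(10+2,2) = 66.
Subtract solutions that violate a single cap (substitute x_i' = x_i − (cap_i+1)): x_1 ≥ 5 gives C(7,2) = 21; x_2 ≥ 8 gives C(4,2) = 6; x_3 ≥ 6 gives C(6,2) = 15. Together 42.
No two caps can be exceeded simultaneously, so the pair terms are all 0.
By inclusion–exclusion the count is 66 − 42 + 0 = 24.

24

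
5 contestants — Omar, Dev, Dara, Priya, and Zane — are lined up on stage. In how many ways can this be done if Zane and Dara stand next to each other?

48

Place the 3 others and the Zane-Dara pair as 4 objects in a line; the pair has 2 internal arrangements.
So the count is 2·(4)! = 48.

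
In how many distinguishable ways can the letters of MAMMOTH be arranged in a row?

Letter multiplicities in MAMMOTH: A×1, H×1, M×3, O×1, T×1.
Dividing 7! = 5040 by 3! = 6 for the repeated letters gives 840.

840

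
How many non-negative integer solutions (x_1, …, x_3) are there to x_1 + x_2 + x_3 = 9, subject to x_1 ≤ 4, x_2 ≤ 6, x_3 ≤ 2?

Without the upper bounds there are C(11,2) = 55 ways to split 9 among 3 variables.
Subtract solutions that violate a single cap (substitute x_i' = x_i − (cap_i+1)): x_1 ≥ 5 gives C(6,2) = 15; x_2 ≥ 7 gives C(4,2) = 6; x_3 ≥ 3 gives C(8,2) = 28. Together 49.
Add back pairs where two caps are both exceeded: 0 + 3 + 0 = 3.
By inclusion–exclusion the count is 55 − 49 + 3 = 9.

9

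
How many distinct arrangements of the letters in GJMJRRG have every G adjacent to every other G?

180

Treat the 2 copies of G as a single block. The multiset to arrange is then {GG, J, J, M, R, R}, 6 items in all.
That gives (6)!/(2!·2!) = 180 arrangements.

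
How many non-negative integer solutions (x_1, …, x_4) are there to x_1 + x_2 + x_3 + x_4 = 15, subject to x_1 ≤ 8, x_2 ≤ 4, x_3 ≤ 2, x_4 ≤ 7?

Ignoring the caps, the number of non-negative solutions to x_1+…+x_4 = 15 is C(18,3) = 816.
Subtract solutions that violate a single cap (substitute x_i' = x_i − (cap_i+1)): x_1 ≥ 9 gives C(9,3) = 84; x_2 ≥ 5 gives C(13,3) = 286; x_3 ≥ 3 gives C(15,3) = 455; x_4 ≥ 8 gives C(10,3) = 120. Together 945.
Add back pairs where two caps are both exceeded: 4 + 20 + 0 + 120 + 10 + 35 = 189.
By inclusion–exclusion the count is 816 − 945 + 189 = 60.

60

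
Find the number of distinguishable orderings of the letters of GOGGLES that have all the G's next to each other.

Treat the 3 copies of G as a single block. The multiset to arrange is then {GGG, E, L, O, S}, 5 items in all.
All 5 items are distinct, so there are (5)! = 120 arrangements.

120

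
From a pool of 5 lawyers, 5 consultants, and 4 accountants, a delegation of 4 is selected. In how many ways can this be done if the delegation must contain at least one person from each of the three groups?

Total 4-person selections from all 14: C(14,4) = 1001.
Selections missing a whole group: no lawyers → C(9,4) = 126; no consultants → C(9,4) = 126; no accountants → C(10,4) = 210.
Add back selections omitting two groups (i.e. drawn from a single group): C(5,4) + C(5,4) + C(4,4) = 11.
By inclusion–exclusion: 1001 − 462 + 11 = 550.

550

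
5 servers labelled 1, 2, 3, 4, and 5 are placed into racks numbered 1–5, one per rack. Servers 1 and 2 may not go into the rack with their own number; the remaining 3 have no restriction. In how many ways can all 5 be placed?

78

Let Aᵢ (for i ∈ {1, 2}) be the placements that put server i in its forbidden rack. Any j of these fix j positions, leaving (5−j)! ways to fill the rest, and there are C(2,j) ways to pick which j.
By inclusion–exclusion, the number of valid placements is Σ_{j=0}^{2} (−1)^j C(2,j)·(5−j)!.
Computing: 120 − 48 + 6 = 78.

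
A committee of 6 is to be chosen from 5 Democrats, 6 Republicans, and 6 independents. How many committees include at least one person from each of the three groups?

10530

Total 6-person selections from all 17: C(17,6) = 12376.
Subtract selections that omit an entire group: no Democrats → C(12,6) = 924; no Republicans → C(11,6) = 462; no independents → C(11,6) = 462.
Add back selections omitting two groups (i.e. drawn from a single group): C(5,6) + C(6,6) + C(6,6) = 2.
By inclusion–exclusion: 12376 − 1848 + 2 = 10530.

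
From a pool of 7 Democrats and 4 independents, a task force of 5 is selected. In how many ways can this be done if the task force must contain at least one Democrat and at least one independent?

441

Total 5-person selections from all 11: C(11,5) = 462.
Subtract selections that omit an entire group: no Democrats → C(4,5) = 0; no independents → C(7,5) = 21.
Both groups omitted at once is impossible, so 462 − 21 = 441.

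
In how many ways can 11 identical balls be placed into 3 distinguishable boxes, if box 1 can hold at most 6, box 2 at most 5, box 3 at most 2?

By stars and bars, unrestricted non-negative solutions to x_1+…+x_3 = 11 number C(11+2,2) = 78.
Subtract solutions that violate a single cap (substitute x_i' = x_i − (cap_i+1)): x_1 ≥ 7 gives C(6,2) = 15; x_2 ≥ 6 gives C(7,2) = 21; x_3 ≥ 3 gives C(10,2) = 45. Together 81.
Add back pairs where two caps are both exceeded: 0 + 3 + 6 = 9.
By inclusion–exclusion the count is 78 − 81 + 9 = 6.

6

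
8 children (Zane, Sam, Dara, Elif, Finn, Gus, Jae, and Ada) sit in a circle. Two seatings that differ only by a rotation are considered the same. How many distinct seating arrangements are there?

5040

Around a circle, 8 distinct people have 8!/8 = (7)! = 5040 rotationally distinct seatings.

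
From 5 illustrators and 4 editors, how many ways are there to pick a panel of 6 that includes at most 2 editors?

Split by how many editors are chosen (0 through 2).
Sum: C(4,0)·C(5,6) + C(4,1)·C(5,5) + C(4,2)·C(5,4) = 0 + 4 + 30 = 34.

34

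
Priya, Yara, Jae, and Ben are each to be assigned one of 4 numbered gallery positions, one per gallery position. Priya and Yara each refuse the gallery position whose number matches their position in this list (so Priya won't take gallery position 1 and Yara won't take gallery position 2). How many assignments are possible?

Let Aᵢ (for i ∈ {1, 2}) be the placements that put person i in their forbidden gallery position. Any j of these fix j positions, leaving (4−j)! ways to fill the rest, and there are C(2,j) ways to pick which j.
By inclusion–exclusion, the number of valid placements is Σ_{j=0}^{2} (−1)^j C(2,j)·(4−j)!.
Computing: 24 − 12 + 2 = 14.

14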